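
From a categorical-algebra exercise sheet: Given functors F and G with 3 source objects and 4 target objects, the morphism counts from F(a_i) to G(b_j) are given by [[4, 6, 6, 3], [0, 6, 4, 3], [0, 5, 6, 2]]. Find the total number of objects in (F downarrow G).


Objects of (F downarrow G) are triples (a, b, h: F(a)->G(b)).
The count equals the sum of all entries in the hom-matrix.
sum(row 0) = 19
sum(row 1) = 13
sum(row 2) = 13
Grand total = 45

45


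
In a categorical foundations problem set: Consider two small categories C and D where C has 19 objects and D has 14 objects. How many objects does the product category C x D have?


The product category C x D has objects that are pairs (c, d).
Number of pairs = |Ob(C)| * |Ob(D)| = 19 * 14 = 266

266


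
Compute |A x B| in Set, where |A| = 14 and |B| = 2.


In Set, the product A x B is the Cartesian product.
By the universal property, |A x B| = |A| * |B|.
|A x B| = 14 * 2 = 28

28


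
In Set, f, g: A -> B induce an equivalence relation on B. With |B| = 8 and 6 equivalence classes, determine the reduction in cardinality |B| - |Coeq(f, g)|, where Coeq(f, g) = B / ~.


The coequalizer Coeq(f, g) = B / ~ has one element per equivalence class.
|B| = 8, |Coeq(f, g)| = 6.
|B| - |Coeq(f, g)| = 8 - 6 = 2.

2


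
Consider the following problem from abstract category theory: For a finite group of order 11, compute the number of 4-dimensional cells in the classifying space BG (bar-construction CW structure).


In the bar-construction CW model of BG, the n-cells are indexed by
n-tuples [g_1|...|g_n] of non-identity elements of G (degenerate
simplices with some g_i = e do not contribute cells), so there are
(|G| - 1)^n n-cells.
For dim = 4 with |G| = 11:
cells = (11 - 1)^4 = 10^4 = 10000

10000


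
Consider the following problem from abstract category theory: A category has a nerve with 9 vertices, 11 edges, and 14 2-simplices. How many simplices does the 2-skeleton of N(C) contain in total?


The 2-skeleton of the nerve N(C) consists of simplices in dimensions 0, 1, 2:
  |N(C)_0| = 9 (objects)
  |N(C)_1| = 11 (morphisms)
  |N(C)_2| = 14 (composable pairs)
Total = 9 + 11 + 14 = 34

34


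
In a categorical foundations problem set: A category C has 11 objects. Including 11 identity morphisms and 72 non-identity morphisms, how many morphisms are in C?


Each object has an identity morphism, giving 11 identities.
Adding the 72 non-identity morphisms:
Total = 11 + 72 = 83

83


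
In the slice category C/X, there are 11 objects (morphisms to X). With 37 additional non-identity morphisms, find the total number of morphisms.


In the slice category C/X, objects are morphisms to X.
Identity morphisms: 11 (one per object of C/X).
Non-identity morphisms: 37.
Total = 11 + 37 = 48

48


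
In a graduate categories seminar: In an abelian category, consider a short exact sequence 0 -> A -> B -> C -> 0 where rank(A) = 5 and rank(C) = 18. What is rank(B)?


For a short exact sequence 0 -> A -> B -> C -> 0,
rank is additive: rank(B) = rank(A) + rank(C).
rank(B) = 5 + 18 = 23

23


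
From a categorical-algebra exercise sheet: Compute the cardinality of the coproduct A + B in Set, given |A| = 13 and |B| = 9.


In Set, the coproduct A + B is the disjoint union.
|A + B| = |A| + |B| = 13 + 9 = 22

22


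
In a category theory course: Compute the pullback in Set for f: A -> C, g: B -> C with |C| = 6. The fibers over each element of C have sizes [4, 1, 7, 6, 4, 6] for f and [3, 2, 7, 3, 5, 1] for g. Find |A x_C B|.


The pullback A x_C B consists of pairs (a, b) with f(a) = g(b).
For each element c in C, the fiber product has |f^-1(c)| * |g^-1(c)| elements.
Summing over C: 4 * 3 + 1 * 2 + 7 * 7 + 6 * 3 + 4 * 5 + 6 * 1
= 12 + 2 + 49 + 18 + 20 + 6 = 107

107


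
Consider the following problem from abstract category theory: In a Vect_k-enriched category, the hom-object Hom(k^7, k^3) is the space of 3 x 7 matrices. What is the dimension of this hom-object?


In Vect-enriched categories, Hom(k^n, k^m) is the space of m x n matrices.
dim(Hom(k^7, k^3)) = 3 * 7 = 21

21


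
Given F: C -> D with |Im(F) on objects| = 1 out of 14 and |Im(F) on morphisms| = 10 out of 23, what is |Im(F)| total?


The image of F consists of distinct objects and distinct morphisms.
|Im(F)| on objects = 1
|Im(F)| on morphisms = 10
Total image cardinality = 1 + 10 = 11

11


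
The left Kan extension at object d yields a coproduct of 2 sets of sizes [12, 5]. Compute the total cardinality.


Pointwise, the left Kan extension (Lan_F H)(d) is the colimit, indexed
by the comma category (F downarrow d), of H composed with the
projection (F downarrow d) -> C. Here that colimit is given
as a coproduct (disjoint union) of sets, so its cardinality is the
sum of the sizes of the summands.
Coproduct of sets with sizes: 12 + 5
= 17

17


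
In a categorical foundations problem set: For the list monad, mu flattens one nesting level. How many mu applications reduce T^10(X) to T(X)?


Each application of mu: T^2 -> T removes one layer of nesting.
Starting at depth 10 (i.e., T^10(X)), we need to reach T(X).
Number of mu applications = 10 - 1 = 9

9


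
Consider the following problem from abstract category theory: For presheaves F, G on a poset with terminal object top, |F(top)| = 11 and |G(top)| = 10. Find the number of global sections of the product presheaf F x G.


Global sections of a presheaf on a poset with terminal top satisfy
Gamma(H) ~ H(top). Presheaves admit pointwise products, so
(F x G)(top) = F(top) x G(top) (Cartesian product).
|Gamma(F x G)| = |F(top)| * |G(top)| = 11 * 10 = 110.

110


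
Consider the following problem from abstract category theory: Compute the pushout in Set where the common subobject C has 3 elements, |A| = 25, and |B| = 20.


The pushout A +_C B identifies the images of C in A and B.
|A +_C B| = |A| + |B| - |C| (for injections).
= 25 + 20 - 3 = 42

42


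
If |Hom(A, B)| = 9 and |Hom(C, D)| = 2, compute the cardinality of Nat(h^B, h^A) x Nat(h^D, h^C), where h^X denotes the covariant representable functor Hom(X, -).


By the Yoneda lemma, Nat(h^B, h^A) is isomorphic to Hom(A, B),
so |Nat(h^B, h^A)| = |Hom(A, B)| and |Nat(h^D, h^C)| = |Hom(C, D)|.
|Hom(A, B)| = 9, |Hom(C, D)| = 2.
|Nat(h^B, h^A) x Nat(h^D, h^C)| = 9 * 2 = 18

18


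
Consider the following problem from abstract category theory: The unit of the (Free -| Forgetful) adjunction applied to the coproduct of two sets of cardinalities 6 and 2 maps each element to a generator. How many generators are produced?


The unit eta_X: X -> U(F(X)) of the Free-Forgetful adjunction
maps each element of X to a generator of F(X). For X = S + T (disjoint
union in Set), |S + T| = |S| + |T|.
Total mappings = 6 + 2 = 8.

8


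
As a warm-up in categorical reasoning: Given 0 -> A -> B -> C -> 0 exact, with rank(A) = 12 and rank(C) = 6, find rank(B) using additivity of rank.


For a short exact sequence 0 -> A -> B -> C -> 0,
rank is additive: rank(B) = rank(A) + rank(C).
rank(B) = 12 + 6 = 18

18


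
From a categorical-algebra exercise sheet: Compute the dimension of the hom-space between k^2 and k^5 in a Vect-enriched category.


In Vect-enriched categories, Hom(k^n, k^m) is the space of m x n matrices.
dim(Hom(k^2, k^5)) = 5 * 2 = 10

10


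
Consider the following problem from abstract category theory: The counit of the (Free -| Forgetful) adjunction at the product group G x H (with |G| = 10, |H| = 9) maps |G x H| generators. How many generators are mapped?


The counit epsilon_K: F(U(K)) -> K of the Free-Forgetful adjunction
maps |K| generators of F(U(K)) into K. For K = G x H (the product group),
|G x H| = |G| * |H|.
Total generators mapped = 10 * 9 = 90.

90


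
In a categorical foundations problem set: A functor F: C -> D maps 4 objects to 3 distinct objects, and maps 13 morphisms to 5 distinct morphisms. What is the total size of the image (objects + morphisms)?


The image of F consists of distinct objects and distinct morphisms.
|Im(F)| on objects = 3
|Im(F)| on morphisms = 5
Total image cardinality = 3 + 5 = 8

8


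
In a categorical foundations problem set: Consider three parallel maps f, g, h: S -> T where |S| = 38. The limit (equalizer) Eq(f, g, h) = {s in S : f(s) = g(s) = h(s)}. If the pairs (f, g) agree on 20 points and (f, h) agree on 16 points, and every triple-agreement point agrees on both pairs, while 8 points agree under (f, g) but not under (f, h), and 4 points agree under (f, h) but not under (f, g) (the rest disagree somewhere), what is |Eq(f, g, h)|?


Eq(f, g, h) is the triple-agreement set: points in S where all three
maps take the same value. Using inclusion-exclusion on the pairwise data:
Pair (f, g) agrees on 20 points; pair (f, h) on 16 points.
Points agreeing under (f, g) but not (f, h) = 8; under (f, h) but not (f, g) = 4.
Triple-agreement = agreement-in-(f, g) minus points that agree under (f, g) but not (f, h):
|Eq(f, g, h)| = 20 - 8 = 12
(cross-check via (f, h): 16 - 4 = 12.)

12


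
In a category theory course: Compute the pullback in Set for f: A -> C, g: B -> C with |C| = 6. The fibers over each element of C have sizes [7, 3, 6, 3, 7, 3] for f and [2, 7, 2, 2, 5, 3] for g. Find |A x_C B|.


The pullback A x_C B consists of pairs (a, b) with f(a) = g(b).
For each element c in C, the fiber product has |f^-1(c)| * |g^-1(c)| elements.
Summing over C: 7 * 2 + 3 * 7 + 6 * 2 + 3 * 2 + 7 * 5 + 3 * 3
= 14 + 21 + 12 + 6 + 35 + 9 = 97

97


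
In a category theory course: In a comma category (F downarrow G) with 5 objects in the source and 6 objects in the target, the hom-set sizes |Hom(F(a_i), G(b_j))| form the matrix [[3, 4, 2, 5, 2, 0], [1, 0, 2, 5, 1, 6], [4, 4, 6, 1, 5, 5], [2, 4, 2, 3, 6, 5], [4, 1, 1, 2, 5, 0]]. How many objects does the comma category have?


Objects of (F downarrow G) are triples (a, b, h: F(a)->G(b)).
The count equals the sum of all entries in the hom-matrix.
sum(row 0) = 16
sum(row 1) = 15
sum(row 2) = 25
sum(row 3) = 22
sum(row 4) = 13
Grand total = 91

91


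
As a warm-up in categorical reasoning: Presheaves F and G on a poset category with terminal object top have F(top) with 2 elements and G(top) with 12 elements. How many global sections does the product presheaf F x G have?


Global sections of a presheaf on a poset with terminal top satisfy
Gamma(H) ~ H(top). Presheaves admit pointwise products, so
(F x G)(top) = F(top) x G(top) (Cartesian product).
|Gamma(F x G)| = |F(top)| * |G(top)| = 2 * 12 = 24.

24


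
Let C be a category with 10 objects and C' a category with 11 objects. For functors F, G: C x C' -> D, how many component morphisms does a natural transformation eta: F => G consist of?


A natural transformation eta: F => G assigns one component morphism per
object of the domain category.
The domain is the product category C x C', so
|Ob(C x C')| = |Ob(C)| * |Ob(C')| = 10 * 11 = 110.
Therefore eta has 110 component morphisms.

110


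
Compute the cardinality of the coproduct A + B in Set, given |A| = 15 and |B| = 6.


In Set, the coproduct A + B is the disjoint union.
|A + B| = |A| + |B| = 15 + 6 = 21

21


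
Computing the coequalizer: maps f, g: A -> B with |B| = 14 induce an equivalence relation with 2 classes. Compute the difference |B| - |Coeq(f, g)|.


The coequalizer Coeq(f, g) = B / ~ has one element per equivalence class.
|B| = 14, |Coeq(f, g)| = 2.
|B| - |Coeq(f, g)| = 14 - 2 = 12.

12


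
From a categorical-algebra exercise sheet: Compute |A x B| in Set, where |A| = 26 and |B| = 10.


In Set, the product A x B is the Cartesian product.
By the universal property, |A x B| = |A| * |B|.
|A x B| = 26 * 10 = 260

260


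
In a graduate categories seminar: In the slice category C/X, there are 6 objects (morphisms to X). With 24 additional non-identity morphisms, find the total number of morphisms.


In the slice category C/X, objects are morphisms to X.
Identity morphisms: 6 (one per object of C/X).
Non-identity morphisms: 24.
Total = 6 + 24 = 30

30


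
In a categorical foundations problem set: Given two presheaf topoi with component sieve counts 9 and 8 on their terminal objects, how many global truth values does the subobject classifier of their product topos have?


In a product of presheaf topoi E_1 x E_2, the subobject classifier
is Omega = Omega_1 x Omega_2 (componentwise), so
|Omega(top)| = |Omega_1(top_1)| * |Omega_2(top_2)|.
= 9 * 8 = 72.

72


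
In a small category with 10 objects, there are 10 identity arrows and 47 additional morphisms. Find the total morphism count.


Each object has an identity morphism, giving 10 identities.
Adding the 47 non-identity morphisms:
Total = 10 + 47 = 57

57


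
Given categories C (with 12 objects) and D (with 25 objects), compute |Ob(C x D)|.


The product category C x D has objects that are pairs (c, d).
Number of pairs = |Ob(C)| * |Ob(D)| = 12 * 25 = 300

300


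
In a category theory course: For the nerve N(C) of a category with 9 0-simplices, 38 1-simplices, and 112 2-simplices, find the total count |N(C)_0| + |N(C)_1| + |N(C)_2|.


The 2-skeleton of the nerve N(C) consists of simplices in dimensions 0, 1, 2:
  |N(C)_0| = 9 (objects)
  |N(C)_1| = 38 (morphisms)
  |N(C)_2| = 112 (composable pairs)
Total = 9 + 38 + 112 = 159

159


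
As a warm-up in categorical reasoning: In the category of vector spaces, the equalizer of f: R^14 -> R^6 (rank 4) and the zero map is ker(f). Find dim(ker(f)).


The equalizer of f and the zero map is ker(f).
By the rank-nullity theorem: dim(ker(f)) = dim(domain) - rank(f).
dim(ker(f)) = 14 - 4 = 10

10


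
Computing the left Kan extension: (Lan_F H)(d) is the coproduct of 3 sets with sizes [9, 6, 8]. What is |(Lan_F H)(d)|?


Pointwise, the left Kan extension (Lan_F H)(d) is the colimit, indexed
by the comma category (F downarrow d), of H composed with the
projection (F downarrow d) -> C. Here that colimit is given
as a coproduct (disjoint union) of sets, so its cardinality is the
sum of the sizes of the summands.
Coproduct of sets with sizes: 9 + 6 + 8
= 23

23


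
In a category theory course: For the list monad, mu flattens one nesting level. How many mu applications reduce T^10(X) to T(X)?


Each application of mu: T^2 -> T removes one layer of nesting.
Starting at depth 10 (i.e., T^10(X)), we need to reach T(X).
Number of mu applications = 10 - 1 = 9

9


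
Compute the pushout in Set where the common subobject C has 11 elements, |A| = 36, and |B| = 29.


The pushout A +_C B identifies the images of C in A and B.
|A +_C B| = |A| + |B| - |C| (for injections).
= 36 + 29 - 11 = 54

54


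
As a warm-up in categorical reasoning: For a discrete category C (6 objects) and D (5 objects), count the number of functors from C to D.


A functor from a discrete category C to D is determined by
where each object maps. Each of the 6 objects of C can map
to any of the 5 objects of D independently.
Number of functors = 5^6 = 15625

15625


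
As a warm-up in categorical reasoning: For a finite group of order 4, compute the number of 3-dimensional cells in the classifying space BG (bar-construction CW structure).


In the bar-construction CW model of BG, the n-cells are indexed by
n-tuples [g_1|...|g_n] of non-identity elements of G (degenerate
simplices with some g_i = e do not contribute cells), so there are
(|G| - 1)^n n-cells.
For dim = 3 with |G| = 4:
cells = (4 - 1)^3 = 3^3 = 27

27


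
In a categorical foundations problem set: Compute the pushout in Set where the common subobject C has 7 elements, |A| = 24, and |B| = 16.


The pushout A +_C B identifies the images of C in A and B.
|A +_C B| = |A| + |B| - |C| (for injections).
= 24 + 16 - 7 = 33

33


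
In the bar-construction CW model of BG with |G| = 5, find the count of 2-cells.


In the bar-construction CW model of BG, the n-cells are indexed by
n-tuples [g_1|...|g_n] of non-identity elements of G (degenerate
simplices with some g_i = e do not contribute cells), so there are
(|G| - 1)^n n-cells.
For dim = 2 with |G| = 5:
cells = (5 - 1)^2 = 4^2 = 16

16


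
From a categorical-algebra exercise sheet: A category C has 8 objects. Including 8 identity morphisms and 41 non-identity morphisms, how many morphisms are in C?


Each object has an identity morphism, giving 8 identities.
Adding the 41 non-identity morphisms:
Total = 8 + 41 = 49

49


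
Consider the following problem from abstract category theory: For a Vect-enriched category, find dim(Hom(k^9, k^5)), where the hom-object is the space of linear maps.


In Vect-enriched categories, Hom(k^n, k^m) is the space of m x n matrices.
dim(Hom(k^9, k^5)) = 5 * 9 = 45

45


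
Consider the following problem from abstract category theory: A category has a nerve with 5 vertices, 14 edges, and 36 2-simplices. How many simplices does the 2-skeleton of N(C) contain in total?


The 2-skeleton of the nerve N(C) consists of simplices in dimensions 0, 1, 2:
  |N(C)_0| = 5 (objects)
  |N(C)_1| = 14 (morphisms)
  |N(C)_2| = 36 (composable pairs)
Total = 5 + 14 + 36 = 55

55


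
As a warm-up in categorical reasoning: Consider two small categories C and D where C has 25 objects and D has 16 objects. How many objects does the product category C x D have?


The product category C x D has objects that are pairs (c, d).
Number of pairs = |Ob(C)| * |Ob(D)| = 25 * 16 = 400

400


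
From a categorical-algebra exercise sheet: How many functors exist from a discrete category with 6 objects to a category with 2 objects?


A functor from a discrete category C to D is determined by
where each object maps. Each of the 6 objects of C can map
to any of the 2 objects of D independently.
Number of functors = 2^6 = 64

64


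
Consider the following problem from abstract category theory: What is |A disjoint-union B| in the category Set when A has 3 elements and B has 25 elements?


In Set, the coproduct A + B is the disjoint union.
|A + B| = |A| + |B| = 3 + 25 = 28

28


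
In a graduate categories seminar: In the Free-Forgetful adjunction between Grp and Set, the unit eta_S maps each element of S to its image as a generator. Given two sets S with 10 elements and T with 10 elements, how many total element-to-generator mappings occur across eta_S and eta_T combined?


The unit eta_X: X -> U(F(X)) of the Free-Forgetful adjunction
maps each element of X to a generator of F(X). For X = S + T (disjoint
union in Set), |S + T| = |S| + |T|.
Total mappings = 10 + 10 = 20.

20


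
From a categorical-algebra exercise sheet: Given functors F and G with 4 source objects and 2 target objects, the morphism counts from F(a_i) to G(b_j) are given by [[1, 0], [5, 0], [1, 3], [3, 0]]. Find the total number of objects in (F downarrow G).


Objects of (F downarrow G) are triples (a, b, h: F(a)->G(b)).
The count equals the sum of all entries in the hom-matrix.
sum(row 0) = 1
sum(row 1) = 5
sum(row 2) = 4
sum(row 3) = 3
Grand total = 13

13


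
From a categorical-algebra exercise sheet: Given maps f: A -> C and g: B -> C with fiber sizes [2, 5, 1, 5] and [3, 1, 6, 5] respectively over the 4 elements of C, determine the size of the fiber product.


The pullback A x_C B consists of pairs (a, b) with f(a) = g(b).
For each element c in C, the fiber product has |f^-1(c)| * |g^-1(c)| elements.
Summing over C: 2 * 3 + 5 * 1 + 1 * 6 + 5 * 5
= 6 + 5 + 6 + 25 = 42

42


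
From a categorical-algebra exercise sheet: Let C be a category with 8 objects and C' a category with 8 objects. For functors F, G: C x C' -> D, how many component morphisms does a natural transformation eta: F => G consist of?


A natural transformation eta: F => G assigns one component morphism per
object of the domain category.
The domain is the product category C x C', so
|Ob(C x C')| = |Ob(C)| * |Ob(C')| = 8 * 8 = 64.
Therefore eta has 64 component morphisms.

64


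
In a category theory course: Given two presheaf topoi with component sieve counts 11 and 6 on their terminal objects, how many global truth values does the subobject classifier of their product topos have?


In a product of presheaf topoi E_1 x E_2, the subobject classifier
is Omega = Omega_1 x Omega_2 (componentwise), so
|Omega(top)| = |Omega_1(top_1)| * |Omega_2(top_2)|.
= 11 * 6 = 66.

66


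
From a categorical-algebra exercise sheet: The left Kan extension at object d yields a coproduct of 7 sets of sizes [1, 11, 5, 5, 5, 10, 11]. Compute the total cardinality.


Pointwise, the left Kan extension (Lan_F H)(d) is the colimit, indexed
by the comma category (F downarrow d), of H composed with the
projection (F downarrow d) -> C. Here that colimit is given
as a coproduct (disjoint union) of sets, so its cardinality is the
sum of the sizes of the summands.
Coproduct of sets with sizes: 1 + 11 + 5 + 5 + 5 + 10 + 11
= 48

48


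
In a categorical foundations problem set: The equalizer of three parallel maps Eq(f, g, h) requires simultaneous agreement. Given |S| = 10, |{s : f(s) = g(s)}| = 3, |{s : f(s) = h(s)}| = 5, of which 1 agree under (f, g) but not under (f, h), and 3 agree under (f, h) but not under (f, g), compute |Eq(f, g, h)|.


Eq(f, g, h) is the triple-agreement set: points in S where all three
maps take the same value. Using inclusion-exclusion on the pairwise data:
Pair (f, g) agrees on 3 points; pair (f, h) on 5 points.
Points agreeing under (f, g) but not (f, h) = 1; under (f, h) but not (f, g) = 3.
Triple-agreement = agreement-in-(f, g) minus points that agree under (f, g) but not (f, h):
|Eq(f, g, h)| = 3 - 1 = 2
(cross-check via (f, h): 5 - 3 = 2.)

2


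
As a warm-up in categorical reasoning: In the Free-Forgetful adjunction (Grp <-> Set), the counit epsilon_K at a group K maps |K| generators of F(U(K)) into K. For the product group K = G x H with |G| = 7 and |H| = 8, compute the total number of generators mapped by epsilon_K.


The counit epsilon_K: F(U(K)) -> K of the Free-Forgetful adjunction
maps |K| generators of F(U(K)) into K. For K = G x H (the product group),
|G x H| = |G| * |H|.
Total generators mapped = 7 * 8 = 56.

56


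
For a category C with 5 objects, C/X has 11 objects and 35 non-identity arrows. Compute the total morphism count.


In the slice category C/X, objects are morphisms to X.
Identity morphisms: 11 (one per object of C/X).
Non-identity morphisms: 35.
Total = 11 + 35 = 46

46


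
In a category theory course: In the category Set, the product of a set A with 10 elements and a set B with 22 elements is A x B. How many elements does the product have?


In Set, the product A x B is the Cartesian product.
By the universal property, |A x B| = |A| * |B|.
|A x B| = 10 * 22 = 220

220


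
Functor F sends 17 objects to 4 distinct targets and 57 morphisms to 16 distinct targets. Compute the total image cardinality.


The image of F consists of distinct objects and distinct morphisms.
|Im(F)| on objects = 4
|Im(F)| on morphisms = 16
Total image cardinality = 4 + 16 = 20

20


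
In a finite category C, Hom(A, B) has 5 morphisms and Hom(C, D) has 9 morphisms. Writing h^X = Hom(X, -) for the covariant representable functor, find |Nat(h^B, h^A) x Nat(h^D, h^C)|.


By the Yoneda lemma, Nat(h^B, h^A) is isomorphic to Hom(A, B),
so |Nat(h^B, h^A)| = |Hom(A, B)| and |Nat(h^D, h^C)| = |Hom(C, D)|.
|Hom(A, B)| = 5, |Hom(C, D)| = 9.
|Nat(h^B, h^A) x Nat(h^D, h^C)| = 5 * 9 = 45

45


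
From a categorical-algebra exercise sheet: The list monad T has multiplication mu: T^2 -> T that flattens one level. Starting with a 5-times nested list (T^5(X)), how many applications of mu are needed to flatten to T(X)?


Each application of mu: T^2 -> T removes one layer of nesting.
Starting at depth 5 (i.e., T^5(X)), we need to reach T(X).
Number of mu applications = 5 - 1 = 4

4


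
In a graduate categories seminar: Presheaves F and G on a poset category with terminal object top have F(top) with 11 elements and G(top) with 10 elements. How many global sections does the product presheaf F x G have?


Global sections of a presheaf on a poset with terminal top satisfy
Gamma(H) ~ H(top). Presheaves admit pointwise products, so
(F x G)(top) = F(top) x G(top) (Cartesian product).
|Gamma(F x G)| = |F(top)| * |G(top)| = 11 * 10 = 110.

110


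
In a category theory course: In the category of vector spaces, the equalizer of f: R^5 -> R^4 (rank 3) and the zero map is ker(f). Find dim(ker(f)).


The equalizer of f and the zero map is ker(f).
By the rank-nullity theorem: dim(ker(f)) = dim(domain) - rank(f).
dim(ker(f)) = 5 - 3 = 2

2


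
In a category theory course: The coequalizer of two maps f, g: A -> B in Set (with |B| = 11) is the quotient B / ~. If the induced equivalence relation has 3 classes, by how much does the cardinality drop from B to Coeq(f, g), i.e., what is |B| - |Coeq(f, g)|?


The coequalizer Coeq(f, g) = B / ~ has one element per equivalence class.
|B| = 11, |Coeq(f, g)| = 3.
|B| - |Coeq(f, g)| = 11 - 3 = 8.

8


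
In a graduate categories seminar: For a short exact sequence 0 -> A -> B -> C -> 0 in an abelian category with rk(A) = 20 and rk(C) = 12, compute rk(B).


For a short exact sequence 0 -> A -> B -> C -> 0,
rank is additive: rank(B) = rank(A) + rank(C).
rank(B) = 20 + 12 = 32

32


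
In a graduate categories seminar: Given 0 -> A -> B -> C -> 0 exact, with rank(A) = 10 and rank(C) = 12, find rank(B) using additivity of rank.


For a short exact sequence 0 -> A -> B -> C -> 0,
rank is additive: rank(B) = rank(A) + rank(C).
rank(B) = 10 + 12 = 22

22


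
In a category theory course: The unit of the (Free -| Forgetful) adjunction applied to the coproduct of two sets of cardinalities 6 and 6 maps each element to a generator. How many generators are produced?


The unit eta_X: X -> U(F(X)) of the Free-Forgetful adjunction
maps each element of X to a generator of F(X). For X = S + T (disjoint
union in Set), |S + T| = |S| + |T|.
Total mappings = 6 + 6 = 12.

12


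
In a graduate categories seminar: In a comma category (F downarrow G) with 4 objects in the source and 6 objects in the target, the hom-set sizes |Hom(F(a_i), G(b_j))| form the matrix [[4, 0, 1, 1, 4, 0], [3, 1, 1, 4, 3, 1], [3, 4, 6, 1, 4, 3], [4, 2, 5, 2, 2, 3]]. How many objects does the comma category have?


Objects of (F downarrow G) are triples (a, b, h: F(a)->G(b)).
The count equals the sum of all entries in the hom-matrix.
sum(row 0) = 10
sum(row 1) = 13
sum(row 2) = 21
sum(row 3) = 18
Grand total = 62

62


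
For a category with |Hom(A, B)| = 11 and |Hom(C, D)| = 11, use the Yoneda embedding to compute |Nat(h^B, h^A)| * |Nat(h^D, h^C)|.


By the Yoneda lemma, Nat(h^B, h^A) is isomorphic to Hom(A, B),
so |Nat(h^B, h^A)| = |Hom(A, B)| and |Nat(h^D, h^C)| = |Hom(C, D)|.
|Hom(A, B)| = 11, |Hom(C, D)| = 11.
|Nat(h^B, h^A) x Nat(h^D, h^C)| = 11 * 11 = 121

121


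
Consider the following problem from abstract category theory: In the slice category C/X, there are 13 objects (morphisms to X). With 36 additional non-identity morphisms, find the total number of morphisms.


In the slice category C/X, objects are morphisms to X.
Identity morphisms: 13 (one per object of C/X).
Non-identity morphisms: 36.
Total = 13 + 36 = 49

49


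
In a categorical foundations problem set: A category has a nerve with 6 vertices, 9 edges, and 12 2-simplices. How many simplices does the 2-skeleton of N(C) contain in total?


The 2-skeleton of the nerve N(C) consists of simplices in dimensions 0, 1, 2:
  |N(C)_0| = 6 (objects)
  |N(C)_1| = 9 (morphisms)
  |N(C)_2| = 12 (composable pairs)
Total = 6 + 9 + 12 = 27

27


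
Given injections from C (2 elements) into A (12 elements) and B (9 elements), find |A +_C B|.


The pushout A +_C B identifies the images of C in A and B.
|A +_C B| = |A| + |B| - |C| (for injections).
= 12 + 9 - 2 = 19

19


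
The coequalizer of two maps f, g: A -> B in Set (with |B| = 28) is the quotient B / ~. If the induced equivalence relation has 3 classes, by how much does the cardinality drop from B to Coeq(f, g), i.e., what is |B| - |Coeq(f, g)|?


The coequalizer Coeq(f, g) = B / ~ has one element per equivalence class.
|B| = 28, |Coeq(f, g)| = 3.
|B| - |Coeq(f, g)| = 28 - 3 = 25.

25


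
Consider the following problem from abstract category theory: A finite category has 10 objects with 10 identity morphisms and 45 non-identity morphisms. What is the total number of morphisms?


Each object has an identity morphism, giving 10 identities.
Adding the 45 non-identity morphisms:
Total = 10 + 45 = 55

55


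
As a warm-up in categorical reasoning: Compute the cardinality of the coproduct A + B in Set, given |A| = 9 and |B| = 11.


In Set, the coproduct A + B is the disjoint union.
|A + B| = |A| + |B| = 9 + 11 = 20

20


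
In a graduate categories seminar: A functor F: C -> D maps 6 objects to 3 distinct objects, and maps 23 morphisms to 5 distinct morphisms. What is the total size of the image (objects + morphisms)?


The image of F consists of distinct objects and distinct morphisms.
|Im(F)| on objects = 3
|Im(F)| on morphisms = 5
Total image cardinality = 3 + 5 = 8

8


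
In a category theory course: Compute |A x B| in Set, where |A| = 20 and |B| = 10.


In Set, the product A x B is the Cartesian product.
By the universal property, |A x B| = |A| * |B|.
|A x B| = 20 * 10 = 200

200


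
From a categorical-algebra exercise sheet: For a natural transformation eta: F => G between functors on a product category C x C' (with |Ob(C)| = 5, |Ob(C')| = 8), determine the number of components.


A natural transformation eta: F => G assigns one component morphism per
object of the domain category.
The domain is the product category C x C', so
|Ob(C x C')| = |Ob(C)| * |Ob(C')| = 5 * 8 = 40.
Therefore eta has 40 component morphisms.

40


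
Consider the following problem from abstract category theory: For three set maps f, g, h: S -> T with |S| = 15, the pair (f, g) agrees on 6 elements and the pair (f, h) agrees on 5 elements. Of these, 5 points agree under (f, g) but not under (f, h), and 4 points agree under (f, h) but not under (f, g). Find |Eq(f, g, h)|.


Eq(f, g, h) is the triple-agreement set: points in S where all three
maps take the same value. Using inclusion-exclusion on the pairwise data:
Pair (f, g) agrees on 6 points; pair (f, h) on 5 points.
Points agreeing under (f, g) but not (f, h) = 5; under (f, h) but not (f, g) = 4.
Triple-agreement = agreement-in-(f, g) minus points that agree under (f, g) but not (f, h):
|Eq(f, g, h)| = 6 - 5 = 1
(cross-check via (f, h): 5 - 4 = 1.)

1


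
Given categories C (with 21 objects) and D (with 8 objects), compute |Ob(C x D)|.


The product category C x D has objects that are pairs (c, d).
Number of pairs = |Ob(C)| * |Ob(D)| = 21 * 8 = 168

168


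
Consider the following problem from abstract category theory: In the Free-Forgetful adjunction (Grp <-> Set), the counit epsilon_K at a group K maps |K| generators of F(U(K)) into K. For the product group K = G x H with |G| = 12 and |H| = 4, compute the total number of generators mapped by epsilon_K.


The counit epsilon_K: F(U(K)) -> K of the Free-Forgetful adjunction
maps |K| generators of F(U(K)) into K. For K = G x H (the product group),
|G x H| = |G| * |H|.
Total generators mapped = 12 * 4 = 48.

48


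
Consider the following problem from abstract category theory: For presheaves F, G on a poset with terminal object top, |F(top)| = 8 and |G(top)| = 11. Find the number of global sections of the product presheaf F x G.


Global sections of a presheaf on a poset with terminal top satisfy
Gamma(H) ~ H(top). Presheaves admit pointwise products, so
(F x G)(top) = F(top) x G(top) (Cartesian product).
|Gamma(F x G)| = |F(top)| * |G(top)| = 8 * 11 = 88.

88


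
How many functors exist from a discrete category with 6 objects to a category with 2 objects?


A functor from a discrete category C to D is determined by
where each object maps. Each of the 6 objects of C can map
to any of the 2 objects of D independently.
Number of functors = 2^6 = 64

64


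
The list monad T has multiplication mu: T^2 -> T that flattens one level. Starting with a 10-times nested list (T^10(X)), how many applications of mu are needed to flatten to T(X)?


Each application of mu: T^2 -> T removes one layer of nesting.
Starting at depth 10 (i.e., T^10(X)), we need to reach T(X).
Number of mu applications = 10 - 1 = 9

9


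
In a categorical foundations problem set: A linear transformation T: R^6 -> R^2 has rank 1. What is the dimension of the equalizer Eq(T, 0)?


The equalizer of f and the zero map is ker(f).
By the rank-nullity theorem: dim(ker(f)) = dim(domain) - rank(f).
dim(ker(f)) = 6 - 1 = 5

5


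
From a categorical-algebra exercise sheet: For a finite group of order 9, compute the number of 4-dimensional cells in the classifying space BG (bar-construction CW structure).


In the bar-construction CW model of BG, the n-cells are indexed by
n-tuples [g_1|...|g_n] of non-identity elements of G (degenerate
simplices with some g_i = e do not contribute cells), so there are
(|G| - 1)^n n-cells.
For dim = 4 with |G| = 9:
cells = (9 - 1)^4 = 8^4 = 4096

4096


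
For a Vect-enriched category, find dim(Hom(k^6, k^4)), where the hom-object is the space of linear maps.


In Vect-enriched categories, Hom(k^n, k^m) is the space of m x n matrices.
dim(Hom(k^6, k^4)) = 4 * 6 = 24

24


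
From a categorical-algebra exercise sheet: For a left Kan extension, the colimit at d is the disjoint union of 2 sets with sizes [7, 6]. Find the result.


Pointwise, the left Kan extension (Lan_F H)(d) is the colimit, indexed
by the comma category (F downarrow d), of H composed with the
projection (F downarrow d) -> C. Here that colimit is given
as a coproduct (disjoint union) of sets, so its cardinality is the
sum of the sizes of the summands.
Coproduct of sets with sizes: 7 + 6
= 13

13


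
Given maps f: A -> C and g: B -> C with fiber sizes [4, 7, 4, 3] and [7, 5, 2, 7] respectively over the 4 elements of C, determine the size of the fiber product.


The pullback A x_C B consists of pairs (a, b) with f(a) = g(b).
For each element c in C, the fiber product has |f^-1(c)| * |g^-1(c)| elements.
Summing over C: 4 * 7 + 7 * 5 + 4 * 2 + 3 * 7
= 28 + 35 + 8 + 21 = 92

92


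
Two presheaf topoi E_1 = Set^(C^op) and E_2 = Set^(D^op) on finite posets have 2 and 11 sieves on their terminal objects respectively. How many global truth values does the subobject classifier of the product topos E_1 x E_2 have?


In a product of presheaf topoi E_1 x E_2, the subobject classifier
is Omega = Omega_1 x Omega_2 (componentwise), so
|Omega(top)| = |Omega_1(top_1)| * |Omega_2(top_2)|.
= 2 * 11 = 22.

22


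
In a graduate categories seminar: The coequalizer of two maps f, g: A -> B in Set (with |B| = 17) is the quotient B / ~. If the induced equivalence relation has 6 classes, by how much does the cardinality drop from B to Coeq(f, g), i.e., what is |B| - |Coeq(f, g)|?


The coequalizer Coeq(f, g) = B / ~ has one element per equivalence class.
|B| = 17, |Coeq(f, g)| = 6.
|B| - |Coeq(f, g)| = 17 - 6 = 11.

11


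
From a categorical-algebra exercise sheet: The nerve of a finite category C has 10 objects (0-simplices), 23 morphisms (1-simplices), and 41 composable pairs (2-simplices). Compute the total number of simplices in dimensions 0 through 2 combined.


The 2-skeleton of the nerve N(C) consists of simplices in dimensions 0, 1, 2:
  |N(C)_0| = 10 (objects)
  |N(C)_1| = 23 (morphisms)
  |N(C)_2| = 41 (composable pairs)
Total = 10 + 23 + 41 = 74

74


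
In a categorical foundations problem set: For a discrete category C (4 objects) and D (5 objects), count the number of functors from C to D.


A functor from a discrete category C to D is determined by
where each object maps. Each of the 4 objects of C can map
to any of the 5 objects of D independently.
Number of functors = 5^4 = 625

625


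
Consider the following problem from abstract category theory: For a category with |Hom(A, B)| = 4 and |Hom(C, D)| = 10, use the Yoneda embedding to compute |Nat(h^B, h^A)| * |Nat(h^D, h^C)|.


By the Yoneda lemma, Nat(h^B, h^A) is isomorphic to Hom(A, B),
so |Nat(h^B, h^A)| = |Hom(A, B)| and |Nat(h^D, h^C)| = |Hom(C, D)|.
|Hom(A, B)| = 4, |Hom(C, D)| = 10.
|Nat(h^B, h^A) x Nat(h^D, h^C)| = 4 * 10 = 40

40


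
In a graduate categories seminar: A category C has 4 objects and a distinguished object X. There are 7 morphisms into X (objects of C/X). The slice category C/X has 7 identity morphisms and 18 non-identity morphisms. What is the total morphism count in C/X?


In the slice category C/X, objects are morphisms to X.
Identity morphisms: 7 (one per object of C/X).
Non-identity morphisms: 18.
Total = 7 + 18 = 25

25


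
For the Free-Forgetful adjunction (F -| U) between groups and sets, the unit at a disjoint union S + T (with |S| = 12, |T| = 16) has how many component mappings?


The unit eta_X: X -> U(F(X)) of the Free-Forgetful adjunction
maps each element of X to a generator of F(X). For X = S + T (disjoint
union in Set), |S + T| = |S| + |T|.
Total mappings = 12 + 16 = 28.

28


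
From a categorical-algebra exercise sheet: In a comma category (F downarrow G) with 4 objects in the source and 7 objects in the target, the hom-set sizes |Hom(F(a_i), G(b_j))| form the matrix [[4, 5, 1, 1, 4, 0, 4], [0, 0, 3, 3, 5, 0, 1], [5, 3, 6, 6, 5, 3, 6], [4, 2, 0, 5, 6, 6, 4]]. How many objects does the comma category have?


Objects of (F downarrow G) are triples (a, b, h: F(a)->G(b)).
The count equals the sum of all entries in the hom-matrix.
sum(row 0) = 19
sum(row 1) = 12
sum(row 2) = 34
sum(row 3) = 27
Grand total = 92

92


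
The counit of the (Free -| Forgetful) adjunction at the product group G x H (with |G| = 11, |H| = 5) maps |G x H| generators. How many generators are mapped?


The counit epsilon_K: F(U(K)) -> K of the Free-Forgetful adjunction
maps |K| generators of F(U(K)) into K. For K = G x H (the product group),
|G x H| = |G| * |H|.
Total generators mapped = 11 * 5 = 55.

55


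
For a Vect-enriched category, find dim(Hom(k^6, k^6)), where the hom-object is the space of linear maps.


In Vect-enriched categories, Hom(k^n, k^m) is the space of m x n matrices.
dim(Hom(k^6, k^6)) = 6 * 6 = 36

36


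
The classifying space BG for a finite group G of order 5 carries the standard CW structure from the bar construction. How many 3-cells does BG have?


In the bar-construction CW model of BG, the n-cells are indexed by
n-tuples [g_1|...|g_n] of non-identity elements of G (degenerate
simplices with some g_i = e do not contribute cells), so there are
(|G| - 1)^n n-cells.
For dim = 3 with |G| = 5:
cells = (5 - 1)^3 = 4^3 = 64

64


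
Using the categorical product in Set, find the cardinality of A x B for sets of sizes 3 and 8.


In Set, the product A x B is the Cartesian product.
By the universal property, |A x B| = |A| * |B|.
|A x B| = 3 * 8 = 24

24


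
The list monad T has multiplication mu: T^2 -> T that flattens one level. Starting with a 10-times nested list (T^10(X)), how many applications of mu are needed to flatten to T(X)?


Each application of mu: T^2 -> T removes one layer of nesting.
Starting at depth 10 (i.e., T^10(X)), we need to reach T(X).
Number of mu applications = 10 - 1 = 9

9


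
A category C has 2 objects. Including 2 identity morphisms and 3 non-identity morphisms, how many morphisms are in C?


Each object has an identity morphism, giving 2 identities.
Adding the 3 non-identity morphisms:
Total = 2 + 3 = 5

5


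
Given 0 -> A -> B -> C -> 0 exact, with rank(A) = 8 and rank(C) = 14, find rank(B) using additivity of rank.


For a short exact sequence 0 -> A -> B -> C -> 0,
rank is additive: rank(B) = rank(A) + rank(C).
rank(B) = 8 + 14 = 22

22


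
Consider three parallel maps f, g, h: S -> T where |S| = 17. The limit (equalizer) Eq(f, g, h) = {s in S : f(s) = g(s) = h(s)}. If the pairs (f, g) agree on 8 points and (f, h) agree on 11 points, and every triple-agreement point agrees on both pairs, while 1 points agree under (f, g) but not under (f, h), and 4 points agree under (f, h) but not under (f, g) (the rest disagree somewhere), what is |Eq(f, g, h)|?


Eq(f, g, h) is the triple-agreement set: points in S where all three
maps take the same value. Using inclusion-exclusion on the pairwise data:
Pair (f, g) agrees on 8 points; pair (f, h) on 11 points.
Points agreeing under (f, g) but not (f, h) = 1; under (f, h) but not (f, g) = 4.
Triple-agreement = agreement-in-(f, g) minus points that agree under (f, g) but not (f, h):
|Eq(f, g, h)| = 8 - 1 = 7
(cross-check via (f, h): 11 - 4 = 7.)

7
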